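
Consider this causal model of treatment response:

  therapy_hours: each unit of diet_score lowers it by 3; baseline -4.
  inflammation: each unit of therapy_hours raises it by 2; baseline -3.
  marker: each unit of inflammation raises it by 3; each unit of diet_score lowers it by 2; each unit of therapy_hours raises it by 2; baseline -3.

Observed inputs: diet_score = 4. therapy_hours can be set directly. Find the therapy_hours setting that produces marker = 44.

Intervening on therapy_hours fixes its value directly, overriding its dependence on diet_score.
Substituting into the marker equation gives marker = 8*therapy_hours - 20.
Solve 8*therapy_hours - 20 = 44: therapy_hours = (44 + 20) / 8 = 8.

therapy_hours = 8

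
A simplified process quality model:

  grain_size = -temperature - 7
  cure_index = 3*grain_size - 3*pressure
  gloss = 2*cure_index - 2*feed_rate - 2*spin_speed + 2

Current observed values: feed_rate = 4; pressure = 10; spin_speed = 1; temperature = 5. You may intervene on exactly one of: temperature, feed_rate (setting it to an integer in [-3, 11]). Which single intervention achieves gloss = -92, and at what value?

set temperature = -3

Intervening on temperature: with other inputs at their observed values, gloss = -6*temperature - 110. Solving for -92 gives temperature = -3, within [-3, 11].
Intervening on feed_rate: gloss = -2*feed_rate - 132. Reaching -92 requires feed_rate = -20, outside [-3, 11].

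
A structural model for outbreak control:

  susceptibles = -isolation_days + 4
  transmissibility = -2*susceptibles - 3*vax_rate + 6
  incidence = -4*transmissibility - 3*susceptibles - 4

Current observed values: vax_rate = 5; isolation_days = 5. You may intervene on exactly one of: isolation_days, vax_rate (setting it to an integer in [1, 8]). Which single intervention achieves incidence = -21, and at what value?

Intervening on isolation_days: incidence = -5*isolation_days + 52. Reaching -21 requires isolation_days = 73/5, not an integer.
Intervening on vax_rate: with other inputs at their observed values, incidence = 12*vax_rate - 33. Solving for -21 gives vax_rate = 1, within [1, 8].

set vax_rate = 1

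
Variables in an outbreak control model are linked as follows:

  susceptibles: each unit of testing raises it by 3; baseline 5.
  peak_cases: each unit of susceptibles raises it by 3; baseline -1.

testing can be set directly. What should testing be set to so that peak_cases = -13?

testing = -3

Substituting into the peak_cases equation gives peak_cases = 9*testing + 14.
Solve 9*testing + 14 = -13: testing = (-13 - 14) / 9 = -3.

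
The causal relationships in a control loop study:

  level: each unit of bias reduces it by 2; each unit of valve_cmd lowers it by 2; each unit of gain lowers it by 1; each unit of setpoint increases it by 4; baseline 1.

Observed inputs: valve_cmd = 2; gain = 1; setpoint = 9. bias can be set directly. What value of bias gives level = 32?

bias = 0

Substituting into the level equation gives level = -2*bias + 32.
Solve -2*bias + 32 = 32: bias = (32 - 32) / -2 = 0.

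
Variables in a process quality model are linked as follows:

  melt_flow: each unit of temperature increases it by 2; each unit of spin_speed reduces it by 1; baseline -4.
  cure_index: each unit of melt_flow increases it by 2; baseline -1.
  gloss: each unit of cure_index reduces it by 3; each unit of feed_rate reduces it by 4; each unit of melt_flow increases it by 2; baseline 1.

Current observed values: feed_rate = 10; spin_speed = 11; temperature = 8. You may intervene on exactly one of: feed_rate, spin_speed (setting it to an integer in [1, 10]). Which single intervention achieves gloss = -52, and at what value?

set spin_speed = 8

Intervening on feed_rate: gloss = -4*feed_rate. Reaching -52 requires feed_rate = 13, outside [1, 10].
Intervening on spin_speed: with other inputs at their observed values, gloss = 4*spin_speed - 84. Solving for -52 gives spin_speed = 8, within [1, 10].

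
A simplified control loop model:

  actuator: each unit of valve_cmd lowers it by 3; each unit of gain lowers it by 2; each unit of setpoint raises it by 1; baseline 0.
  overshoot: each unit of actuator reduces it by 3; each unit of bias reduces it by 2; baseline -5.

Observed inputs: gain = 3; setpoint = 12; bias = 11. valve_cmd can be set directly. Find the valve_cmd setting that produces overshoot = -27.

Substituting into the actuator equation gives actuator = -3*valve_cmd + 6.
So overshoot = 9*valve_cmd - 45.
Solve 9*valve_cmd - 45 = -27: valve_cmd = (-27 + 45) / 9 = 2.

valve_cmd = 2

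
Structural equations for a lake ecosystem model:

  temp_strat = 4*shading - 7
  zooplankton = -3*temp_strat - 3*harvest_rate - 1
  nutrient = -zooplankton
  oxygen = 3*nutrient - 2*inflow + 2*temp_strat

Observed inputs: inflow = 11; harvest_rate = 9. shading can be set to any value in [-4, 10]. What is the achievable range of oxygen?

-191 to 425

Substituting into the zooplankton equation gives zooplankton = -12*shading - 7.
This gives nutrient = 12*shading + 7.
Substituting into the oxygen equation gives oxygen = 44*shading - 15.
Linear in shading, so extremes are at the endpoints: shading = -4 gives oxygen = -191; shading = 10 gives oxygen = 425.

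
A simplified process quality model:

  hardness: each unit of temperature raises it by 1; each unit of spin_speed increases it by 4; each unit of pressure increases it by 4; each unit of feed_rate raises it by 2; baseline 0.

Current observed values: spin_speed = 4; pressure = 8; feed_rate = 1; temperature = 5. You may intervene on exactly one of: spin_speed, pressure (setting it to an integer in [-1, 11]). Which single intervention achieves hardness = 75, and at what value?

set spin_speed = 9

Intervening on spin_speed: with other inputs at their observed values, hardness = 4*spin_speed + 39. Solving for 75 gives spin_speed = 9, within [-1, 11].
Intervening on pressure: hardness = 4*pressure + 23. Reaching 75 requires pressure = 13, outside [-1, 11].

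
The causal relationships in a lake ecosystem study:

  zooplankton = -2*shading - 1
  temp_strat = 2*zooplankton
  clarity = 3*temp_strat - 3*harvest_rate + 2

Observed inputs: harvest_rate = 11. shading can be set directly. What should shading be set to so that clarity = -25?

Substituting into the temp_strat equation gives temp_strat = -4*shading - 2.
Substituting into the clarity equation gives clarity = -12*shading - 37.
Solve -12*shading - 37 = -25: shading = (-25 + 37) / -12 = -1.

shading = -1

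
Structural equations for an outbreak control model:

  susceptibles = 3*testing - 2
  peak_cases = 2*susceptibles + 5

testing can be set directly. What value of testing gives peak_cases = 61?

Substituting into the peak_cases equation gives peak_cases = 6*testing + 1.
Solve 6*testing + 1 = 61: testing = (61 - 1) / 6 = 10.

testing = 10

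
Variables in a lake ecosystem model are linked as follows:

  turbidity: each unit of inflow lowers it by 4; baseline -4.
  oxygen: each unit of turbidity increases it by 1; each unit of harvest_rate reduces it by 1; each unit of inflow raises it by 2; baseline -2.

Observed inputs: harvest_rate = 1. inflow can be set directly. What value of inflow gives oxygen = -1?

inflow = -3

Substituting into the oxygen equation gives oxygen = -2*inflow - 7.
Solve -2*inflow - 7 = -1: inflow = (-1 + 7) / -2 = -3.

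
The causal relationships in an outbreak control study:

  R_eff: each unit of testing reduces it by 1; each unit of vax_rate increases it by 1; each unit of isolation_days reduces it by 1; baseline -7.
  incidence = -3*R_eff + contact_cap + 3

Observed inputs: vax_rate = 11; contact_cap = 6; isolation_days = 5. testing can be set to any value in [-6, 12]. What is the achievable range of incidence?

-6 to 48

Substituting into the R_eff equation gives R_eff = -testing - 1.
Substituting into the incidence equation gives incidence = 3*testing + 12.
Linear in testing, so extremes are at the endpoints: testing = -6 gives incidence = -6; testing = 12 gives incidence = 48.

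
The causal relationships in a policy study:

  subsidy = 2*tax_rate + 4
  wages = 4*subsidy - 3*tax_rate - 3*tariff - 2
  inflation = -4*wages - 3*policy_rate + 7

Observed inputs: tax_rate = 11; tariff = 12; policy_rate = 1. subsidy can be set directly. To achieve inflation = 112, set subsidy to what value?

Intervening on subsidy fixes its value directly, overriding its dependence on tax_rate.
Substituting into the wages equation gives wages = 4*subsidy - 71.
Substituting into the inflation equation gives inflation = -16*subsidy + 288.
Solve -16*subsidy + 288 = 112: subsidy = (112 - 288) / -16 = 11.

subsidy = 11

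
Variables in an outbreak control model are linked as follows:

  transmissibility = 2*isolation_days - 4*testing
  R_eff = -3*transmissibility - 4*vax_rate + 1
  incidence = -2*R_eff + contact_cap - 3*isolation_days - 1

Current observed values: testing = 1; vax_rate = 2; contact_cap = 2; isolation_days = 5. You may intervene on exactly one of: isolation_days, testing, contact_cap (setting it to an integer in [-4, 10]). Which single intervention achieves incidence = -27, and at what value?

Intervening on isolation_days: with other inputs at their observed values, incidence = 9*isolation_days - 9. Solving for -27 gives isolation_days = -2, within [-4, 10].
Intervening on testing: incidence = -24*testing + 60. Reaching -27 requires testing = 29/8, not an integer.
Intervening on contact_cap: incidence = contact_cap + 34. Reaching -27 requires contact_cap = -61, outside [-4, 10].

set isolation_days = -2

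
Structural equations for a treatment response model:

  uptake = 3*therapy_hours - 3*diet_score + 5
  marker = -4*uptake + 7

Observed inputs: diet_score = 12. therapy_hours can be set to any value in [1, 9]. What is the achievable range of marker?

23 to 119

Substituting into the uptake equation gives uptake = 3*therapy_hours - 31.
Substituting into the marker equation gives marker = -12*therapy_hours + 131.
Linear in therapy_hours, so extremes are at the endpoints: therapy_hours = 1 gives marker = 119; therapy_hours = 9 gives marker = 23.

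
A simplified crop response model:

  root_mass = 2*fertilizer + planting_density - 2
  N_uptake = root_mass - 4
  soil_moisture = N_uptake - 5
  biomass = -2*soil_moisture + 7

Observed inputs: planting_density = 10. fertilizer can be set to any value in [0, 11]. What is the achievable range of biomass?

Substituting into the root_mass equation gives root_mass = 2*fertilizer + 8.
Substituting into the N_uptake equation gives N_uptake = 2*fertilizer + 4.
soil_moisture becomes 2*fertilizer - 1.
Substituting into the biomass equation gives biomass = -4*fertilizer + 9.
Linear in fertilizer, so extremes are at the endpoints: fertilizer = 0 gives biomass = 9; fertilizer = 11 gives biomass = -35.

-35 to 9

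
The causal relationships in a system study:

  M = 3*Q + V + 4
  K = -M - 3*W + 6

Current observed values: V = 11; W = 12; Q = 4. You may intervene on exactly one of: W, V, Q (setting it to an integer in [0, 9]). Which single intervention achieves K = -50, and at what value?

Intervening on W: K = -3*W - 21. Reaching -50 requires W = 29/3, not an integer.
Intervening on V: with other inputs at their observed values, K = -V - 46. Solving for -50 gives V = 4, within [0, 9].
Intervening on Q: K = -3*Q - 45. Reaching -50 requires Q = 5/3, not an integer.

set V = 4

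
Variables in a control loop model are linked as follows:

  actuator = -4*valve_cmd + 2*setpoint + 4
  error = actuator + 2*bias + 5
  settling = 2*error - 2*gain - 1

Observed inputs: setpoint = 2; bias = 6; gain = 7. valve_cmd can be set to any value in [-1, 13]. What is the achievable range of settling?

-69 to 43

Substituting into the actuator equation gives actuator = -4*valve_cmd + 8.
So error = -4*valve_cmd + 25.
settling becomes -8*valve_cmd + 35.
Linear in valve_cmd, so extremes are at the endpoints: valve_cmd = -1 gives settling = 43; valve_cmd = 13 gives settling = -69.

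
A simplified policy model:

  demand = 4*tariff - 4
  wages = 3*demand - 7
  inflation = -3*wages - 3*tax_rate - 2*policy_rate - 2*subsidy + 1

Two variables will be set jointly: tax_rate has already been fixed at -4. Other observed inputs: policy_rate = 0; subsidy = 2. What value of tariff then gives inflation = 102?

With tax_rate held at -4:
Substituting into the wages equation gives wages = 12*tariff - 19.
Substituting into the inflation equation gives inflation = -36*tariff + 66.
Solve -36*tariff + 66 = 102: tariff = (102 - 66) / -36 = -1.

tariff = -1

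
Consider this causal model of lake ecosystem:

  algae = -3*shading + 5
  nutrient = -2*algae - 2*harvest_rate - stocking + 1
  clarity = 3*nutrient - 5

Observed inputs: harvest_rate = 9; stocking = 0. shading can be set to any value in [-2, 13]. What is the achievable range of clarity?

-122 to 148

Substituting into the nutrient equation gives nutrient = 6*shading - 27.
Substituting into the clarity equation gives clarity = 18*shading - 86.
Linear in shading, so extremes are at the endpoints: shading = -2 gives clarity = -122; shading = 13 gives clarity = 148.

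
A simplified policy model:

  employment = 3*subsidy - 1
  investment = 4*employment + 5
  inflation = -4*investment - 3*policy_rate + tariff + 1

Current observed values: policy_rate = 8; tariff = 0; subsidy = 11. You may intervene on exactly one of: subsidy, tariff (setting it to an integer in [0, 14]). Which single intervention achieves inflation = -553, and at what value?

set tariff = 2

Intervening on subsidy: inflation = -48*subsidy - 27. Reaching -553 requires subsidy = 263/24, not an integer.
Intervening on tariff: with other inputs at their observed values, inflation = tariff - 555. Solving for -553 gives tariff = 2, within [0, 14].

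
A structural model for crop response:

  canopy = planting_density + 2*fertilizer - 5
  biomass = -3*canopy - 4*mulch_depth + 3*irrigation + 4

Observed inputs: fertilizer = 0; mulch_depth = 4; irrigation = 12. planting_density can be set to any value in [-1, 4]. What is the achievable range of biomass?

Substituting into the canopy equation gives canopy = planting_density - 5.
This gives biomass = -3*planting_density + 39.
Linear in planting_density, so extremes are at the endpoints: planting_density = -1 gives biomass = 42; planting_density = 4 gives biomass = 27.

27 to 42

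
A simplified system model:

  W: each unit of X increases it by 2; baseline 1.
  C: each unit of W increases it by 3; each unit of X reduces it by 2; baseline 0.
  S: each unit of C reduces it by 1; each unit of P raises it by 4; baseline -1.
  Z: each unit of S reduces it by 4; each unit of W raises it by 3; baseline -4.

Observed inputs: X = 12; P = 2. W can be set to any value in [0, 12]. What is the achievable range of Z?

Intervening on W fixes its value directly, overriding its dependence on X.
Substituting into the C equation gives C = 3*W - 24.
This gives S = -3*W + 31.
This gives Z = 15*W - 128.
Linear in W, so extremes are at the endpoints: W = 0 gives Z = -128; W = 12 gives Z = 52.

-128 to 52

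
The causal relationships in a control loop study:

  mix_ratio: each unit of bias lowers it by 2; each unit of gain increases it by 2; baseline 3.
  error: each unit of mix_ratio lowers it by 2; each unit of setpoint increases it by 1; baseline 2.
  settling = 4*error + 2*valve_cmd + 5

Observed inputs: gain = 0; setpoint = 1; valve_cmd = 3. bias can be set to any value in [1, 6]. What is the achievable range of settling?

Substituting into the mix_ratio equation gives mix_ratio = -2*bias + 3.
Substituting into the error equation gives error = 4*bias - 3.
settling becomes 16*bias - 1.
Linear in bias, so extremes are at the endpoints: bias = 1 gives settling = 15; bias = 6 gives settling = 95.

15 to 95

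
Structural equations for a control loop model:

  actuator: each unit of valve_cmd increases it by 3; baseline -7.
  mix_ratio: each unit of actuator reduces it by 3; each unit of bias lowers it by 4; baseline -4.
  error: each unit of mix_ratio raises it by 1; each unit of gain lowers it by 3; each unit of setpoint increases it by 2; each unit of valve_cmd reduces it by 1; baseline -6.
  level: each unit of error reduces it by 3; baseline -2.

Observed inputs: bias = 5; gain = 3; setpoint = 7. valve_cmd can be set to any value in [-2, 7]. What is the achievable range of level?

-50 to 220

Substituting into the mix_ratio equation gives mix_ratio = -9*valve_cmd - 3.
error becomes -10*valve_cmd - 4.
Substituting into the level equation gives level = 30*valve_cmd + 10.
Linear in valve_cmd, so extremes are at the endpoints: valve_cmd = -2 gives level = -50; valve_cmd = 7 gives level = 220.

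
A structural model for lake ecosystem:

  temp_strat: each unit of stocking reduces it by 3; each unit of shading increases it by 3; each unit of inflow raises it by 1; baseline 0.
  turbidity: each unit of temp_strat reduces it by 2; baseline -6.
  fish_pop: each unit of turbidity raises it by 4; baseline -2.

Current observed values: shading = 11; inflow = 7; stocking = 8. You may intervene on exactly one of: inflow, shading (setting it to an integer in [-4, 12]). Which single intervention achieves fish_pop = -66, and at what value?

set inflow = -4

Intervening on inflow: with other inputs at their observed values, fish_pop = -8*inflow - 98. Solving for -66 gives inflow = -4, within [-4, 12].
Intervening on shading: fish_pop = -24*shading + 110. Reaching -66 requires shading = 22/3, not an integer.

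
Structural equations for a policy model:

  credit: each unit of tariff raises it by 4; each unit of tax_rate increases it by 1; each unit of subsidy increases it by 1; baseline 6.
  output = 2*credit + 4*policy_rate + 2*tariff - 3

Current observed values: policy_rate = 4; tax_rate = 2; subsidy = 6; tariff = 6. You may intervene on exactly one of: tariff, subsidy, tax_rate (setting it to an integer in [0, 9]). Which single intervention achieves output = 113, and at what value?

set tax_rate = 8

Intervening on tariff: output = 10*tariff + 41. Reaching 113 requires tariff = 36/5, not an integer.
Intervening on subsidy: output = 2*subsidy + 89. Reaching 113 requires subsidy = 12, outside [0, 9].
Intervening on tax_rate: with other inputs at their observed values, output = 2*tax_rate + 97. Solving for 113 gives tax_rate = 8, within [0, 9].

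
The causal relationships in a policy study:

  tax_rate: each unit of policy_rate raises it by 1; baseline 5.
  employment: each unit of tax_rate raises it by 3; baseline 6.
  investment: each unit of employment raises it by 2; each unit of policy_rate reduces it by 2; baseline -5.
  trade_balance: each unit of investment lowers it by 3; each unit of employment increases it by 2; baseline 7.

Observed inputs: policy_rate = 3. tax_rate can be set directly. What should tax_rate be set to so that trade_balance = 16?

Intervening on tax_rate fixes its value directly, overriding its dependence on policy_rate.
Substituting into the investment equation gives investment = 6*tax_rate + 1.
Substituting into the trade_balance equation gives trade_balance = -12*tax_rate + 16.
Solve -12*tax_rate + 16 = 16: tax_rate = (16 - 16) / -12 = 0.

tax_rate = 0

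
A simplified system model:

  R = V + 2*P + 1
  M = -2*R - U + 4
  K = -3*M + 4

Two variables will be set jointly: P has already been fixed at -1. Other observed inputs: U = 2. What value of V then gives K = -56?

With P held at -1:
Substituting into the R equation gives R = V - 1.
M becomes -2*V + 4.
So K = 6*V - 8.
Solve 6*V - 8 = -56: V = (-56 + 8) / 6 = -8.

V = -8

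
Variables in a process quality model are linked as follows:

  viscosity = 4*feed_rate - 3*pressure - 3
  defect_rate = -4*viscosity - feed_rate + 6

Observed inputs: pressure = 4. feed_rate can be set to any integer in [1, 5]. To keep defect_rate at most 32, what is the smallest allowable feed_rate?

Substituting into the viscosity equation gives viscosity = 4*feed_rate - 15.
So defect_rate = -17*feed_rate + 66.
Require -17*feed_rate + 66 ≤ 32, so feed_rate ≥ 2.
The smallest integer in [1, 5] satisfying this is 2.

feed_rate = 2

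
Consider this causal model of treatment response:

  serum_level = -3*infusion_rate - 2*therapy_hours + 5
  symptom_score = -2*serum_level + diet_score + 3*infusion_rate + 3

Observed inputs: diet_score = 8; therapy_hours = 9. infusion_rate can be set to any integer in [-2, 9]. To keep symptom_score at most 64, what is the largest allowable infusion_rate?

Substituting into the serum_level equation gives serum_level = -3*infusion_rate - 13.
So symptom_score = 9*infusion_rate + 37.
Require 9*infusion_rate + 37 ≤ 64, so infusion_rate ≤ 3.
The largest integer in [-2, 9] satisfying this is 3.

infusion_rate = 3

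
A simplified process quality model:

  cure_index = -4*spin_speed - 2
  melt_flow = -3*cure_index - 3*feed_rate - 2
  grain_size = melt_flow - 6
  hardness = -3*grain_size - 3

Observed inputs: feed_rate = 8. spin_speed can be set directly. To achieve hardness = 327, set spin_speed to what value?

Substituting into the melt_flow equation gives melt_flow = 12*spin_speed - 20.
So grain_size = 12*spin_speed - 26.
Substituting into the hardness equation gives hardness = -36*spin_speed + 75.
Solve -36*spin_speed + 75 = 327: spin_speed = (327 - 75) / -36 = -7.

spin_speed = -7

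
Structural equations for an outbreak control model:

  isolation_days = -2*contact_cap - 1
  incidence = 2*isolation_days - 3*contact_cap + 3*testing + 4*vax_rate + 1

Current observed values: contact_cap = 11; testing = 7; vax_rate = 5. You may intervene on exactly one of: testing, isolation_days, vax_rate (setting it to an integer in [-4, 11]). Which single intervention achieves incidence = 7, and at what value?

set isolation_days = -1

Intervening on testing: incidence = 3*testing - 58. Reaching 7 requires testing = 65/3, not an integer.
Intervening on isolation_days: with other inputs at their observed values, incidence = 2*isolation_days + 9. Solving for 7 gives isolation_days = -1, within [-4, 11].
Intervening on vax_rate: incidence = 4*vax_rate - 57. Reaching 7 requires vax_rate = 16, outside [-4, 11].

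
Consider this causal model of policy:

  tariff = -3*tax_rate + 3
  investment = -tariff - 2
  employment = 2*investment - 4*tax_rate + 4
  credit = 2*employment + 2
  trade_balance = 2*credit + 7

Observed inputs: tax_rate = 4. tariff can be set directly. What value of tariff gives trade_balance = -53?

tariff = 0

Intervening on tariff fixes its value directly, overriding its dependence on tax_rate.
Substituting into the employment equation gives employment = -2*tariff - 16.
credit becomes -4*tariff - 30.
trade_balance becomes -8*tariff - 53.
Solve -8*tariff - 53 = -53: tariff = (-53 + 53) / -8 = 0.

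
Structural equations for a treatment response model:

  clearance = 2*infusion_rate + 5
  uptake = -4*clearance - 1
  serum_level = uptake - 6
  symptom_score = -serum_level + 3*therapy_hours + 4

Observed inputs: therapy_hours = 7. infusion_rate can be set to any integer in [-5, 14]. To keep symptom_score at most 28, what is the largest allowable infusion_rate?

Substituting into the uptake equation gives uptake = -8*infusion_rate - 21.
So serum_level = -8*infusion_rate - 27.
So symptom_score = 8*infusion_rate + 52.
Require 8*infusion_rate + 52 ≤ 28, so infusion_rate ≤ -3.
The largest integer in [-5, 14] satisfying this is -3.

infusion_rate = -3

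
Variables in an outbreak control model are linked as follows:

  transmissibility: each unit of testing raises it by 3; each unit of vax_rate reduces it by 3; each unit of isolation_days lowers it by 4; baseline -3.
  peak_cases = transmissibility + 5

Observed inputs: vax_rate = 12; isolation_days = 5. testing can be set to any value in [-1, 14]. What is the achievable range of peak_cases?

-57 to -12

Substituting into the transmissibility equation gives transmissibility = 3*testing - 59.
This gives peak_cases = 3*testing - 54.
Linear in testing, so extremes are at the endpoints: testing = -1 gives peak_cases = -57; testing = 14 gives peak_cases = -12.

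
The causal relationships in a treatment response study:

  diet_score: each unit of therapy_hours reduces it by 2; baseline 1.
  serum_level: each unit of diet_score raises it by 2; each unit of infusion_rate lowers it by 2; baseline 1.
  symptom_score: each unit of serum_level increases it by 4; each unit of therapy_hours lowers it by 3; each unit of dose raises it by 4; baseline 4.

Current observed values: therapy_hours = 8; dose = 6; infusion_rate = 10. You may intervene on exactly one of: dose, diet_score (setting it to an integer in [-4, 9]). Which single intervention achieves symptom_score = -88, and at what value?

set diet_score = -2

Intervening on dose: symptom_score = 4*dose - 216. Reaching -88 requires dose = 32, outside [-4, 9].
Intervening on diet_score: with other inputs at their observed values, symptom_score = 8*diet_score - 72. Solving for -88 gives diet_score = -2, within [-4, 9].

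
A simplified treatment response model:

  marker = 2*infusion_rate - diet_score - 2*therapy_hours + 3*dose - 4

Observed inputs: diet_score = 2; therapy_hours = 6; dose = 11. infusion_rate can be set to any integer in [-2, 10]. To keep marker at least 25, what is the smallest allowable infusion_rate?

infusion_rate = 5

Substituting into the marker equation gives marker = 2*infusion_rate + 15.
Require 2*infusion_rate + 15 ≥ 25, so infusion_rate ≥ 5.
The smallest integer in [-2, 10] satisfying this is 5.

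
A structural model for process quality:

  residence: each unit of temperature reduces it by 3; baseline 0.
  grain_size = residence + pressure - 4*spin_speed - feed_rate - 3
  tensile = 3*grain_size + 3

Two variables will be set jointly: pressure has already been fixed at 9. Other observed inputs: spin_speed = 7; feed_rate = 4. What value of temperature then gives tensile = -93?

With pressure held at 9:
Substituting into the grain_size equation gives grain_size = -3*temperature - 26.
This gives tensile = -9*temperature - 75.
Solve -9*temperature - 75 = -93: temperature = (-93 + 75) / -9 = 2.

temperature = 2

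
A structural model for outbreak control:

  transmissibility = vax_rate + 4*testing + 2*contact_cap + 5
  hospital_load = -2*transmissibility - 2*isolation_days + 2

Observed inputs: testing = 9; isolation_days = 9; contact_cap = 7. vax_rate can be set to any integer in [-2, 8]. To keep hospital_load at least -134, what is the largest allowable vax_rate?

vax_rate = 4

Substituting into the transmissibility equation gives transmissibility = vax_rate + 55.
Substituting into the hospital_load equation gives hospital_load = -2*vax_rate - 126.
Require -2*vax_rate - 126 ≥ -134, so vax_rate ≤ 4.
The largest integer in [-2, 8] satisfying this is 4.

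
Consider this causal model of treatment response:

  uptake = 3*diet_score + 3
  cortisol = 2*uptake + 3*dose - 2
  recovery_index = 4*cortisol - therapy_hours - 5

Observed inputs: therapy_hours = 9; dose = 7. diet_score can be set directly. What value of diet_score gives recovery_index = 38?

Substituting into the cortisol equation gives cortisol = 6*diet_score + 25.
Substituting into the recovery_index equation gives recovery_index = 24*diet_score + 86.
Solve 24*diet_score + 86 = 38: diet_score = (38 - 86) / 24 = -2.

diet_score = -2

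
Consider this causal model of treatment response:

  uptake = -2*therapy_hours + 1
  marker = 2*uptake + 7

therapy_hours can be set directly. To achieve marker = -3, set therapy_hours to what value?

Substituting into the marker equation gives marker = -4*therapy_hours + 9.
Solve -4*therapy_hours + 9 = -3: therapy_hours = (-3 - 9) / -4 = 3.

therapy_hours = 3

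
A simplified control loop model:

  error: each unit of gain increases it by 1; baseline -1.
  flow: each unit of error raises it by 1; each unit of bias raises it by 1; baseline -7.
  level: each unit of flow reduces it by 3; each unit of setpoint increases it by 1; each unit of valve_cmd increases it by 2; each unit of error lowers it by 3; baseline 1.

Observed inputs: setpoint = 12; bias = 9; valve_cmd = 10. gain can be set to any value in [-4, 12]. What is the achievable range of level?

Substituting into the flow equation gives flow = gain + 1.
So level = -6*gain + 33.
Linear in gain, so extremes are at the endpoints: gain = -4 gives level = 57; gain = 12 gives level = -39.

-39 to 57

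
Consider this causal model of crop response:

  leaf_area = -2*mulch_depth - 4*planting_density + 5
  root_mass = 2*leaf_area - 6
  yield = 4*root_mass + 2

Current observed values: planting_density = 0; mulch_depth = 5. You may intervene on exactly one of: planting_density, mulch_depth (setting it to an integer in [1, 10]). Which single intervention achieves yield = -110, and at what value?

set mulch_depth = 8

Intervening on planting_density: yield = -32*planting_density - 62. Reaching -110 requires planting_density = 3/2, not an integer.
Intervening on mulch_depth: with other inputs at their observed values, yield = -16*mulch_depth + 18. Solving for -110 gives mulch_depth = 8, within [1, 10].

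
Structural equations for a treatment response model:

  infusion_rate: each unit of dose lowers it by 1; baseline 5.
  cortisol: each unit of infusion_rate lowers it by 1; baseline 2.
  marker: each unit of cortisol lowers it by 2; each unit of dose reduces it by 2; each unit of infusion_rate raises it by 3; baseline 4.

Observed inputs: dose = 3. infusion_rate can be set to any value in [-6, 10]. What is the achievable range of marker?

-36 to 44

Intervening on infusion_rate fixes its value directly, overriding its dependence on dose.
Substituting into the marker equation gives marker = 5*infusion_rate - 6.
Linear in infusion_rate, so extremes are at the endpoints: infusion_rate = -6 gives marker = -36; infusion_rate = 10 gives marker = 44.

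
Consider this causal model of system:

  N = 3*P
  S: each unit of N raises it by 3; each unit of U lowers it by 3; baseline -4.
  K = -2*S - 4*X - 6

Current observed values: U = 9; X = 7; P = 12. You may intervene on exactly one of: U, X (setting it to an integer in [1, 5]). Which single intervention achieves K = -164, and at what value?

set X = 1

Intervening on U: K = 6*U - 242. Reaching -164 requires U = 13, outside [1, 5].
Intervening on X: with other inputs at their observed values, K = -4*X - 160. Solving for -164 gives X = 1, within [1, 5].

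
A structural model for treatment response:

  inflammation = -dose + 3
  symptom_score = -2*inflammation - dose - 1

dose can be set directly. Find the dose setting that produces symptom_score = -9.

Substituting into the symptom_score equation gives symptom_score = dose - 7.
Solve dose - 7 = -9: dose = (-9 + 7) / 1 = -2.

dose = -2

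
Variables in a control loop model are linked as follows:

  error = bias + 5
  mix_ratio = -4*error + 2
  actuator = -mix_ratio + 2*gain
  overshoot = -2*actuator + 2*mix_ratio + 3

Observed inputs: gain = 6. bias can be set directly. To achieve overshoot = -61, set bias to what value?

Substituting into the mix_ratio equation gives mix_ratio = -4*bias - 18.
Substituting into the actuator equation gives actuator = 4*bias + 30.
So overshoot = -16*bias - 93.
Solve -16*bias - 93 = -61: bias = (-61 + 93) / -16 = -2.

bias = -2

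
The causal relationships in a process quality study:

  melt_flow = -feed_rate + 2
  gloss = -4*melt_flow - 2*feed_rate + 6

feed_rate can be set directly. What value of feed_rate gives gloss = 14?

Substituting into the gloss equation gives gloss = 2*feed_rate - 2.
Solve 2*feed_rate - 2 = 14: feed_rate = (14 + 2) / 2 = 8.

feed_rate = 8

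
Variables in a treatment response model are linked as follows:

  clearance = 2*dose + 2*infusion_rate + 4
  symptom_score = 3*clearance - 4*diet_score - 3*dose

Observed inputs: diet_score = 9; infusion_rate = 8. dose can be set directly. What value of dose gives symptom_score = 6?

Substituting into the clearance equation gives clearance = 2*dose + 20.
Substituting into the symptom_score equation gives symptom_score = 3*dose + 24.
Solve 3*dose + 24 = 6: dose = (6 - 24) / 3 = -6.

dose = -6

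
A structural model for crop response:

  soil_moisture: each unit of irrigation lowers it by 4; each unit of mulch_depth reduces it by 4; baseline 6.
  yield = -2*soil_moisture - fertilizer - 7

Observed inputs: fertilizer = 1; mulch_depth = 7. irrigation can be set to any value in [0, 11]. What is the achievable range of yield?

36 to 124

Substituting into the soil_moisture equation gives soil_moisture = -4*irrigation - 22.
yield becomes 8*irrigation + 36.
Linear in irrigation, so extremes are at the endpoints: irrigation = 0 gives yield = 36; irrigation = 11 gives yield = 124.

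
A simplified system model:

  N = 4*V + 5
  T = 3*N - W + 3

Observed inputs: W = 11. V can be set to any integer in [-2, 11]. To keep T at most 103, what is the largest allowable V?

Substituting into the T equation gives T = 12*V + 7.
Require 12*V + 7 ≤ 103, so V ≤ 8.
The largest integer in [-2, 11] satisfying this is 8.

V = 8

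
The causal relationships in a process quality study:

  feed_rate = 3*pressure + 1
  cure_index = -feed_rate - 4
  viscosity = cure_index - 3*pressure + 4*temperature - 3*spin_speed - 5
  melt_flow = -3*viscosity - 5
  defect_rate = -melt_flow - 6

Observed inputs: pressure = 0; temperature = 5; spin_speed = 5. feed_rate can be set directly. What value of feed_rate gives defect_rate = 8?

Intervening on feed_rate fixes its value directly, overriding its dependence on pressure.
Substituting into the viscosity equation gives viscosity = -feed_rate - 4.
This gives melt_flow = 3*feed_rate + 7.
Substituting into the defect_rate equation gives defect_rate = -3*feed_rate - 13.
Solve -3*feed_rate - 13 = 8: feed_rate = (8 + 13) / -3 = -7.

feed_rate = -7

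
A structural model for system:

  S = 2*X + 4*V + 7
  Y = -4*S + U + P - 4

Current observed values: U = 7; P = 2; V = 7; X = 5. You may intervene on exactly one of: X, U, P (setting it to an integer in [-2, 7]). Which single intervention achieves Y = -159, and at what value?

set X = 3

Intervening on X: with other inputs at their observed values, Y = -8*X - 135. Solving for -159 gives X = 3, within [-2, 7].
Intervening on U: Y = U - 182. Reaching -159 requires U = 23, outside [-2, 7].
Intervening on P: Y = P - 177. Reaching -159 requires P = 18, outside [-2, 7].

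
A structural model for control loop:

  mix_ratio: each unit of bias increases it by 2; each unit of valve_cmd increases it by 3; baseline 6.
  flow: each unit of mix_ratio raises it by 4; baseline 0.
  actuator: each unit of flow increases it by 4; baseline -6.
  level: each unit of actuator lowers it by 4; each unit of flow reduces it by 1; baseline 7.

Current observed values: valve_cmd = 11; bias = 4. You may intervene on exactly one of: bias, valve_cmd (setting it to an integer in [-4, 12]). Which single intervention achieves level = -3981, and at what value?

Intervening on bias: with other inputs at their observed values, level = -136*bias - 2621. Solving for -3981 gives bias = 10, within [-4, 12].
Intervening on valve_cmd: level = -204*valve_cmd - 921. Reaching -3981 requires valve_cmd = 15, outside [-4, 12].

set bias = 10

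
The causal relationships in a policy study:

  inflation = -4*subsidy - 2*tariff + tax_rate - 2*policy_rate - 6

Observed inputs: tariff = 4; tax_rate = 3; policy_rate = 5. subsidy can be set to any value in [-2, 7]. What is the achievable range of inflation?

Substituting into the inflation equation gives inflation = -4*subsidy - 21.
Linear in subsidy, so extremes are at the endpoints: subsidy = -2 gives inflation = -13; subsidy = 7 gives inflation = -49.

-49 to -13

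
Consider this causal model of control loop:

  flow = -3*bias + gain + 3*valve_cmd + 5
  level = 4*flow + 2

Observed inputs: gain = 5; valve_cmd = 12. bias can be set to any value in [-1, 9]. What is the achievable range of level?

78 to 198

Substituting into the flow equation gives flow = -3*bias + 46.
Substituting into the level equation gives level = -12*bias + 186.
Linear in bias, so extremes are at the endpoints: bias = -1 gives level = 198; bias = 9 gives level = 78.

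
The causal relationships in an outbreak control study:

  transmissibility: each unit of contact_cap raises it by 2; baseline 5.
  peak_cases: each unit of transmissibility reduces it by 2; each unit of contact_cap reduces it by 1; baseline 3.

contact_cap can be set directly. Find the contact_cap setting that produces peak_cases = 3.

Substituting into the peak_cases equation gives peak_cases = -5*contact_cap - 7.
Solve -5*contact_cap - 7 = 3: contact_cap = (3 + 7) / -5 = -2.

contact_cap = -2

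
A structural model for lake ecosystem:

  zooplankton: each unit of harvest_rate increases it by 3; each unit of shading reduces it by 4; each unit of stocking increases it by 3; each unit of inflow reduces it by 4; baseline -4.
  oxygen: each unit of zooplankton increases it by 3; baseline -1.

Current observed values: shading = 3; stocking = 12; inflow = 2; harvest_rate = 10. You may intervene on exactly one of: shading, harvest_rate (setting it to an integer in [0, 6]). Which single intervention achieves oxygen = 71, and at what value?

Intervening on shading: oxygen = -12*shading + 161. Reaching 71 requires shading = 15/2, not an integer.
Intervening on harvest_rate: with other inputs at their observed values, oxygen = 9*harvest_rate + 35. Solving for 71 gives harvest_rate = 4, within [0, 6].

set harvest_rate = 4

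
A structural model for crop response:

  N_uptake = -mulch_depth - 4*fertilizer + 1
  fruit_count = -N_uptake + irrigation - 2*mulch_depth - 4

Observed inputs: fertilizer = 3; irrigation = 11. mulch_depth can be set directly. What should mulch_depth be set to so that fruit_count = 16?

Substituting into the N_uptake equation gives N_uptake = -mulch_depth - 11.
This gives fruit_count = -mulch_depth + 18.
Solve -mulch_depth + 18 = 16: mulch_depth = (16 - 18) / -1 = 2.

mulch_depth = 2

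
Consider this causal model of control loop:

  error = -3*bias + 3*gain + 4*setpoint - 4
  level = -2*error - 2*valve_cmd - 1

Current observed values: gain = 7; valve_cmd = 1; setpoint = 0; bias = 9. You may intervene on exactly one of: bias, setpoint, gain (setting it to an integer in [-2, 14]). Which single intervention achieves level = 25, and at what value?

Intervening on bias: level = 6*bias - 37. Reaching 25 requires bias = 31/3, not an integer.
Intervening on setpoint: with other inputs at their observed values, level = -8*setpoint + 17. Solving for 25 gives setpoint = -1, within [-2, 14].
Intervening on gain: level = -6*gain + 59. Reaching 25 requires gain = 17/3, not an integer.

set setpoint = -1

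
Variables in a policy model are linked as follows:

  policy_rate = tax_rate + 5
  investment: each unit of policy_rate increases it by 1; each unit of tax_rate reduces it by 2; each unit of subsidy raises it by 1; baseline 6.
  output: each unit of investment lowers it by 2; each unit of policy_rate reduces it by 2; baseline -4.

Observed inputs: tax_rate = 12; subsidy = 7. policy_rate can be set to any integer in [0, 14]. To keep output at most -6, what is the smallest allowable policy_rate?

Intervening on policy_rate fixes its value directly, overriding its dependence on tax_rate.
Substituting into the investment equation gives investment = policy_rate - 11.
Substituting into the output equation gives output = -4*policy_rate + 18.
Require -4*policy_rate + 18 ≤ -6, so policy_rate ≥ 6.
The smallest integer in [0, 14] satisfying this is 6.

policy_rate = 6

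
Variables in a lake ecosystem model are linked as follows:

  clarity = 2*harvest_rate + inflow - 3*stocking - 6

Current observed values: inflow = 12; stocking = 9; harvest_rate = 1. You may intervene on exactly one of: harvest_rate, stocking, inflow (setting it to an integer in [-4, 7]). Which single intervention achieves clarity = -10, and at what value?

Intervening on harvest_rate: clarity = 2*harvest_rate - 21. Reaching -10 requires harvest_rate = 11/2, not an integer.
Intervening on stocking: with other inputs at their observed values, clarity = -3*stocking + 8. Solving for -10 gives stocking = 6, within [-4, 7].
Intervening on inflow: clarity = inflow - 31. Reaching -10 requires inflow = 21, outside [-4, 7].

set stocking = 6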